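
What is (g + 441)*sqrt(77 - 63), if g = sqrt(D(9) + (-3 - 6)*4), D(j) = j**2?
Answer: 3*sqrt(14)*(147 + sqrt(5)) ≈ 1675.2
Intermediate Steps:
g = 3*sqrt(5) (g = sqrt(9**2 + (-3 - 6)*4) = sqrt(81 - 9*4) = sqrt(81 - 36) = sqrt(45) = 3*sqrt(5) ≈ 6.7082)
(g + 441)*sqrt(77 - 63) = (3*sqrt(5) + 441)*sqrt(77 - 63) = (441 + 3*sqrt(5))*sqrt(14) = sqrt(14)*(441 + 3*sqrt(5))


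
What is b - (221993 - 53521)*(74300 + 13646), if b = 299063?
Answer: -14816139449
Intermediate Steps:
b - (221993 - 53521)*(74300 + 13646) = 299063 - (221993 - 53521)*(74300 + 13646) = 299063 - 168472*87946 = 299063 - 1*14816438512 = 299063 - 14816438512 = -14816139449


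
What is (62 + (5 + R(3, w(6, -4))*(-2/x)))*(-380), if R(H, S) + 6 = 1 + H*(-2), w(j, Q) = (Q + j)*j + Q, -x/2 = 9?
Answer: -224960/9 ≈ -24996.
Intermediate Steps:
x = -18 (x = -2*9 = -18)
w(j, Q) = Q + j*(Q + j) (w(j, Q) = j*(Q + j) + Q = Q + j*(Q + j))
R(H, S) = -5 - 2*H (R(H, S) = -6 + (1 + H*(-2)) = -6 + (1 - 2*H) = -5 - 2*H)
(62 + (5 + R(3, w(6, -4))*(-2/x)))*(-380) = (62 + (5 + (-5 - 2*3)*(-2/(-18))))*(-380) = (62 + (5 + (-5 - 6)*(-2*(-1/18))))*(-380) = (62 + (5 - 11*1/9))*(-380) = (62 + (5 - 11/9))*(-380) = (62 + 34/9)*(-380) = (592/9)*(-380) = -224960/9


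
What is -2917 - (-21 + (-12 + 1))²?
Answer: -3941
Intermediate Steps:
-2917 - (-21 + (-12 + 1))² = -2917 - (-21 - 11)² = -2917 - 1*(-32)² = -2917 - 1*1024 = -2917 - 1024 = -3941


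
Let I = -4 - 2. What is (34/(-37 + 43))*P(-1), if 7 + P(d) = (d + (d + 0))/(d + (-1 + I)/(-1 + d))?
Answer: -221/5 ≈ -44.200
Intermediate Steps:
I = -6
P(d) = -7 + 2*d/(d - 7/(-1 + d)) (P(d) = -7 + (d + (d + 0))/(d + (-1 - 6)/(-1 + d)) = -7 + (d + d)/(d - 7/(-1 + d)) = -7 + (2*d)/(d - 7/(-1 + d)) = -7 + 2*d/(d - 7/(-1 + d)))
(34/(-37 + 43))*P(-1) = (34/(-37 + 43))*((-49 - 5*(-1) + 5*(-1)²)/(7 - 1 - 1*(-1)²)) = (34/6)*((-49 + 5 + 5*1)/(7 - 1 - 1*1)) = (34*(⅙))*((-49 + 5 + 5)/(7 - 1 - 1)) = 17*(-39/5)/3 = 17*((⅕)*(-39))/3 = (17/3)*(-39/5) = -221/5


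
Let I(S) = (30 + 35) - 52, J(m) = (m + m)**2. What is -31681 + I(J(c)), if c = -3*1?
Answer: -31668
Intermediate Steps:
c = -3
J(m) = 4*m**2 (J(m) = (2*m)**2 = 4*m**2)
I(S) = 13 (I(S) = 65 - 52 = 13)
-31681 + I(J(c)) = -31681 + 13 = -31668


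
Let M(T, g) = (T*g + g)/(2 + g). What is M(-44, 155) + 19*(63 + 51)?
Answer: 333397/157 ≈ 2123.5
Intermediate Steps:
M(T, g) = (g + T*g)/(2 + g)
M(-44, 155) + 19*(63 + 51) = 155*(1 - 44)/(2 + 155) + 19*(63 + 51) = 155*(-43)/157 + 19*114 = 155*(1/157)*(-43) + 2166 = -6665/157 + 2166 = 333397/157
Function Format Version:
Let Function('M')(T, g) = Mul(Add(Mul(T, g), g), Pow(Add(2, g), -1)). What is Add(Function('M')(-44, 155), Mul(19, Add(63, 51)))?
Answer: Rational(333397, 157) ≈ 2123.5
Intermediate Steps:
Function('M')(T, g) = Mul(Pow(Add(2, g), -1), Add(g, Mul(T, g))) (Function('M')(T, g) = Mul(Add(g, Mul(T, g)), Pow(Add(2, g), -1)) = Mul(Pow(Add(2, g), -1), Add(g, Mul(T, g))))
Add(Function('M')(-44, 155), Mul(19, Add(63, 51))) = Add(Mul(155, Pow(Add(2, 155), -1), Add(1, -44)), Mul(19, Add(63, 51))) = Add(Mul(155, Pow(157, -1), -43), Mul(19, 114)) = Add(Mul(155, Rational(1, 157), -43), 2166) = Add(Rational(-6665, 157), 2166) = Rational(333397, 157)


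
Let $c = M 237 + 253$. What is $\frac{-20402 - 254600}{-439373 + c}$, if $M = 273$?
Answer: $\frac{275002}{374419} \approx 0.73448$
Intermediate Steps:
$c = 64954$ ($c = 273 \cdot 237 + 253 = 64701 + 253 = 64954$)
$\frac{-20402 - 254600}{-439373 + c} = \frac{-20402 - 254600}{-439373 + 64954} = - \frac{275002}{-374419} = \left(-275002\right) \left(- \frac{1}{374419}\right) = \frac{275002}{374419}$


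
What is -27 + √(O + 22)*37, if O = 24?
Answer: -27 + 37*√46 ≈ 223.95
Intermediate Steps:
-27 + √(O + 22)*37 = -27 + √(24 + 22)*37 = -27 + √46*37 = -27 + 37*√46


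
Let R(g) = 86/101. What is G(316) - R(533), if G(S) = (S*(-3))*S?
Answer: -30256454/101 ≈ -2.9957e+5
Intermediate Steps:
R(g) = 86/101 (R(g) = 86*(1/101) = 86/101)
G(S) = -3*S² (G(S) = (-3*S)*S = -3*S²)
G(316) - R(533) = -3*316² - 1*86/101 = -3*99856 - 86/101 = -299568 - 86/101 = -30256454/101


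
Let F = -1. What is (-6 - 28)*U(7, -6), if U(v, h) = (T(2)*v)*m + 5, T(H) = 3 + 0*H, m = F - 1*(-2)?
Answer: -884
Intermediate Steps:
m = 1 (m = -1 - 1*(-2) = -1 + 2 = 1)
T(H) = 3 (T(H) = 3 + 0 = 3)
U(v, h) = 5 + 3*v (U(v, h) = (3*v)*1 + 5 = 3*v + 5 = 5 + 3*v)
(-6 - 28)*U(7, -6) = (-6 - 28)*(5 + 3*7) = -34*(5 + 21) = -34*26 = -884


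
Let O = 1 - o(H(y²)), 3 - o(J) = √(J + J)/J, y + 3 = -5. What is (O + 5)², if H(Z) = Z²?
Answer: (192 + √2)²/4096 ≈ 9.1331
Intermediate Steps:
y = -8 (y = -3 - 5 = -8)
o(J) = 3 - √2/√J (o(J) = 3 - √(J + J)/J = 3 - √(2*J)/J = 3 - √2*√J/J = 3 - √2/√J)
O = -2 + √2/64 (O = 1 - (3 - √2/√(((-8)²)²)) = 1 - (3 - √2/√(64²)) = 1 - (3 - √2/√4096) = 1 - (3 - 1*√2*1/64) = 1 - (3 - √2/64) = 1 + (-3 + √2/64) = -2 + √2/64 ≈ -1.9779)
(O + 5)² = ((-2 + √2/64) + 5)² = (3 + √2/64)²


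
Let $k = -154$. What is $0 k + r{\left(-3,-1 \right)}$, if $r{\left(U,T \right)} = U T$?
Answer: $3$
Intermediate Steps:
$r{\left(U,T \right)} = T U$
$0 k + r{\left(-3,-1 \right)} = 0 \left(-154\right) - -3 = 0 + 3 = 3$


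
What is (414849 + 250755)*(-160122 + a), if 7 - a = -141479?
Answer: -12404196144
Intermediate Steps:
a = 141486 (a = 7 - 1*(-141479) = 7 + 141479 = 141486)
(414849 + 250755)*(-160122 + a) = (414849 + 250755)*(-160122 + 141486) = 665604*(-18636) = -12404196144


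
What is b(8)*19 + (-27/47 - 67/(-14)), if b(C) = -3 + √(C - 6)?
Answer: -34735/658 + 19*√2 ≈ -25.919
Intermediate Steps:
b(C) = -3 + √(-6 + C)
b(8)*19 + (-27/47 - 67/(-14)) = (-3 + √(-6 + 8))*19 + (-27/47 - 67/(-14)) = (-3 + √2)*19 + (-27*1/47 - 67*(-1/14)) = (-57 + 19*√2) + (-27/47 + 67/14) = (-57 + 19*√2) + 2771/658 = -34735/658 + 19*√2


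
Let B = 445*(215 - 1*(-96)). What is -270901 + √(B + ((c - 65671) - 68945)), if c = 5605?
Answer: -270901 + 2*√2346 ≈ -2.7080e+5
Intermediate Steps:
B = 138395 (B = 445*(215 + 96) = 445*311 = 138395)
-270901 + √(B + ((c - 65671) - 68945)) = -270901 + √(138395 + ((5605 - 65671) - 68945)) = -270901 + √(138395 + (-60066 - 68945)) = -270901 + √(138395 - 129011) = -270901 + √9384 = -270901 + 2*√2346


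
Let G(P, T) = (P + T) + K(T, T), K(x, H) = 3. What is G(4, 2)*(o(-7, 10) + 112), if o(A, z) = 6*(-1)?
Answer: 954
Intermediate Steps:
o(A, z) = -6
G(P, T) = 3 + P + T (G(P, T) = (P + T) + 3 = 3 + P + T)
G(4, 2)*(o(-7, 10) + 112) = (3 + 4 + 2)*(-6 + 112) = 9*106 = 954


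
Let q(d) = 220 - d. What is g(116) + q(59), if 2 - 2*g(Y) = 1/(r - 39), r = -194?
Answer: 75493/466 ≈ 162.00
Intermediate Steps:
g(Y) = 467/466 (g(Y) = 1 - 1/(2*(-194 - 39)) = 1 - ½/(-233) = 1 - ½*(-1/233) = 1 + 1/466 = 467/466)
g(116) + q(59) = 467/466 + (220 - 1*59) = 467/466 + (220 - 59) = 467/466 + 161 = 75493/466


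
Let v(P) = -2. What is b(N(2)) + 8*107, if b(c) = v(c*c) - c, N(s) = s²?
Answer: 850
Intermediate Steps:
b(c) = -2 - c
b(N(2)) + 8*107 = (-2 - 1*2²) + 8*107 = (-2 - 1*4) + 856 = (-2 - 4) + 856 = -6 + 856 = 850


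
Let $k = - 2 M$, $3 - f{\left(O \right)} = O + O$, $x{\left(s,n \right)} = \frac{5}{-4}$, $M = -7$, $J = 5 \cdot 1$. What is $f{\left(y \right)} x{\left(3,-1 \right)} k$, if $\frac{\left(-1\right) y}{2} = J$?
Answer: $- \frac{805}{2} \approx -402.5$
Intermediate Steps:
$J = 5$
$x{\left(s,n \right)} = - \frac{5}{4}$ ($x{\left(s,n \right)} = 5 \left(- \frac{1}{4}\right) = - \frac{5}{4}$)
$y = -10$ ($y = \left(-2\right) 5 = -10$)
$f{\left(O \right)} = 3 - 2 O$ ($f{\left(O \right)} = 3 - \left(O + O\right) = 3 - 2 O$)
$k = 14$ ($k = \left(-2\right) \left(-7\right) = 14$)
$f{\left(y \right)} x{\left(3,-1 \right)} k = \left(3 - -20\right) \left(- \frac{5}{4}\right) 14 = \left(3 + 20\right) \left(- \frac{5}{4}\right) 14 = 23 \left(- \frac{5}{4}\right) 14 = \left(- \frac{115}{4}\right) 14 = - \frac{805}{2}$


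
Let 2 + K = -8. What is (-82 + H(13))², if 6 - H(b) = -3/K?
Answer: 582169/100 ≈ 5821.7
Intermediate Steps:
K = -10 (K = -2 - 8 = -10)
H(b) = 57/10 (H(b) = 6 - (-3)/(-10) = 6 - (-3)*(-1)/10 = 6 - 1*3/10 = 6 - 3/10 = 57/10)
(-82 + H(13))² = (-82 + 57/10)² = (-763/10)² = 582169/100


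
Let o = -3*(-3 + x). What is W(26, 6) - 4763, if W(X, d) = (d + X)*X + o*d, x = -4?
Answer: -3805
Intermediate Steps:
o = 21 (o = -3*(-3 - 4) = -3*(-7) = 21)
W(X, d) = 21*d + X*(X + d) (W(X, d) = (d + X)*X + 21*d = (X + d)*X + 21*d = X*(X + d) + 21*d = 21*d + X*(X + d))
W(26, 6) - 4763 = (26**2 + 21*6 + 26*6) - 4763 = (676 + 126 + 156) - 4763 = 958 - 4763 = -3805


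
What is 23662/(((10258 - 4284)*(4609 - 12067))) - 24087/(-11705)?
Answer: 536448725147/260752823430 ≈ 2.0573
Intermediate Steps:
23662/(((10258 - 4284)*(4609 - 12067))) - 24087/(-11705) = 23662/((5974*(-7458))) - 24087*(-1/11705) = 23662/(-44554092) + 24087/11705 = 23662*(-1/44554092) + 24087/11705 = -11831/22277046 + 24087/11705 = 536448725147/260752823430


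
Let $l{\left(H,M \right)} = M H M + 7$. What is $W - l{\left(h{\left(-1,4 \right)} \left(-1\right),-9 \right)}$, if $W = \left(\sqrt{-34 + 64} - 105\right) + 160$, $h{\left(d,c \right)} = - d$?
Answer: $129 + \sqrt{30} \approx 134.48$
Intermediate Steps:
$W = 55 + \sqrt{30}$ ($W = \left(\sqrt{30} - 105\right) + 160 = \left(-105 + \sqrt{30}\right) + 160 = 55 + \sqrt{30} \approx 60.477$)
$l{\left(H,M \right)} = 7 + H M^{2}$ ($l{\left(H,M \right)} = H M M + 7 = H M^{2} + 7 = 7 + H M^{2}$)
$W - l{\left(h{\left(-1,4 \right)} \left(-1\right),-9 \right)} = \left(55 + \sqrt{30}\right) - \left(7 + \left(-1\right) \left(-1\right) \left(-1\right) \left(-9\right)^{2}\right) = \left(55 + \sqrt{30}\right) - \left(7 + 1 \left(-1\right) 81\right) = \left(55 + \sqrt{30}\right) - \left(7 - 81\right) = \left(55 + \sqrt{30}\right) - -74 = \left(55 + \sqrt{30}\right) + 74 = 129 + \sqrt{30}$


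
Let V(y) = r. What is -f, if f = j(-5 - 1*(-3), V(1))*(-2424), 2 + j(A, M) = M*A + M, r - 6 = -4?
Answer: -9696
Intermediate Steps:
r = 2 (r = 6 - 4 = 2)
V(y) = 2
j(A, M) = -2 + M + A*M (j(A, M) = -2 + (M*A + M) = -2 + (A*M + M) = -2 + (M + A*M) = -2 + M + A*M)
f = 9696 (f = (-2 + 2 + (-5 - 1*(-3))*2)*(-2424) = (-2 + 2 + (-5 + 3)*2)*(-2424) = (-2 + 2 - 2*2)*(-2424) = (-2 + 2 - 4)*(-2424) = -4*(-2424) = 9696)
-f = -1*9696 = -9696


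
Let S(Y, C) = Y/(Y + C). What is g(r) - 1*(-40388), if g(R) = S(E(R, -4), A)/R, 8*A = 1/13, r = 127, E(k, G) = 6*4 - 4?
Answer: 10674025436/264287 ≈ 40388.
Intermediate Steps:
E(k, G) = 20 (E(k, G) = 24 - 4 = 20)
A = 1/104 (A = (⅛)/13 = (⅛)*(1/13) = 1/104 ≈ 0.0096154)
S(Y, C) = Y/(C + Y)
g(R) = 2080/(2081*R) (g(R) = (20/(1/104 + 20))/R = (20/(2081/104))/R = (20*(104/2081))/R = 2080/(2081*R))
g(r) - 1*(-40388) = (2080/2081)/127 - 1*(-40388) = (2080/2081)*(1/127) + 40388 = 2080/264287 + 40388 = 10674025436/264287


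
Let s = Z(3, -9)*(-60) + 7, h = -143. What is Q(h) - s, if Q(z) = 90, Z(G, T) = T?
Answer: -457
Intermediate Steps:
s = 547 (s = -9*(-60) + 7 = 540 + 7 = 547)
Q(h) - s = 90 - 1*547 = 90 - 547 = -457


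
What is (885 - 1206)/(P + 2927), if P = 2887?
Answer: -107/1938 ≈ -0.055212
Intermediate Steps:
(885 - 1206)/(P + 2927) = (885 - 1206)/(2887 + 2927) = -321/5814 = -321*1/5814 = -107/1938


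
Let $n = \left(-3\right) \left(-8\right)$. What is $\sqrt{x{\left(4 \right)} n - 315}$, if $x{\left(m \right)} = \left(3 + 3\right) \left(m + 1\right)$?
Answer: $9 \sqrt{5} \approx 20.125$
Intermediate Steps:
$n = 24$
$x{\left(m \right)} = 6 + 6 m$ ($x{\left(m \right)} = 6 \left(1 + m\right) = 6 + 6 m$)
$\sqrt{x{\left(4 \right)} n - 315} = \sqrt{\left(6 + 6 \cdot 4\right) 24 - 315} = \sqrt{\left(6 + 24\right) 24 - 315} = \sqrt{30 \cdot 24 - 315} = \sqrt{720 - 315} = \sqrt{405} = 9 \sqrt{5}$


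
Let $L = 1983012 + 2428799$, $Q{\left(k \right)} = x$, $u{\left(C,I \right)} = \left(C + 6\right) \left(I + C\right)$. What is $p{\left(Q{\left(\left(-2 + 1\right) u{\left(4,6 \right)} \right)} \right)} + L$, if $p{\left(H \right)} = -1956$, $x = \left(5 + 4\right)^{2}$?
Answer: $4409855$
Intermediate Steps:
$x = 81$ ($x = 9^{2} = 81$)
$u{\left(C,I \right)} = \left(6 + C\right) \left(C + I\right)$
$Q{\left(k \right)} = 81$
$L = 4411811$
$p{\left(Q{\left(\left(-2 + 1\right) u{\left(4,6 \right)} \right)} \right)} + L = -1956 + 4411811 = 4409855$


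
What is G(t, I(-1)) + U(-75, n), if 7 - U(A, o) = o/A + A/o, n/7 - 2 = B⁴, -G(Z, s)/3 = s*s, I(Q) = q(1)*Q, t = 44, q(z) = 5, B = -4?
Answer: -660371/15050 ≈ -43.878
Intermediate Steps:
I(Q) = 5*Q
G(Z, s) = -3*s² (G(Z, s) = -3*s*s = -3*s²)
n = 1806 (n = 14 + 7*(-4)⁴ = 14 + 7*256 = 14 + 1792 = 1806)
U(A, o) = 7 - A/o - o/A (U(A, o) = 7 - (o/A + A/o) = 7 - (A/o + o/A) = 7 + (-A/o - o/A) = 7 - A/o - o/A)
G(t, I(-1)) + U(-75, n) = -3*(5*(-1))² + (7 - 1*(-75)/1806 - 1*1806/(-75)) = -3*(-5)² + (7 - 1*(-75)*1/1806 - 1*1806*(-1/75)) = -3*25 + (7 + 25/602 + 602/25) = -75 + 468379/15050 = -660371/15050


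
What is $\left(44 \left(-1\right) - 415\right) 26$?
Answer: $-11934$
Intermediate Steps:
$\left(44 \left(-1\right) - 415\right) 26 = \left(-44 - 415\right) 26 = \left(-459\right) 26 = -11934$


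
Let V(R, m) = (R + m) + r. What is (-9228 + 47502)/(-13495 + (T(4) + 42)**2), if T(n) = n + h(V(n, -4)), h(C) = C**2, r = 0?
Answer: -12758/3793 ≈ -3.3636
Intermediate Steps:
V(R, m) = R + m (V(R, m) = (R + m) + 0 = R + m)
T(n) = n + (-4 + n)**2 (T(n) = n + (n - 4)**2 = n + (-4 + n)**2)
(-9228 + 47502)/(-13495 + (T(4) + 42)**2) = (-9228 + 47502)/(-13495 + ((4 + (-4 + 4)**2) + 42)**2) = 38274/(-13495 + ((4 + 0**2) + 42)**2) = 38274/(-13495 + ((4 + 0) + 42)**2) = 38274/(-13495 + (4 + 42)**2) = 38274/(-13495 + 46**2) = 38274/(-13495 + 2116) = 38274/(-11379) = 38274*(-1/11379) = -12758/3793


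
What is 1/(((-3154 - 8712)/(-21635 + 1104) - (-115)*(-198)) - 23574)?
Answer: -20531/951476798 ≈ -2.1578e-5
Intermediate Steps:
1/(((-3154 - 8712)/(-21635 + 1104) - (-115)*(-198)) - 23574) = 1/((-11866/(-20531) - 1*22770) - 23574) = 1/((-11866*(-1/20531) - 22770) - 23574) = 1/((11866/20531 - 22770) - 23574) = 1/(-467479004/20531 - 23574) = 1/(-951476798/20531) = -20531/951476798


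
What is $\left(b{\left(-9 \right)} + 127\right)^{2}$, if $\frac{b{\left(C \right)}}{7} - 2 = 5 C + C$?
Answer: $56169$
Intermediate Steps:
$b{\left(C \right)} = 14 + 42 C$ ($b{\left(C \right)} = 14 + 7 \left(5 C + C\right) = 14 + 7 \cdot 6 C = 14 + 42 C$)
$\left(b{\left(-9 \right)} + 127\right)^{2} = \left(\left(14 + 42 \left(-9\right)\right) + 127\right)^{2} = \left(\left(14 - 378\right) + 127\right)^{2} = \left(-364 + 127\right)^{2} = \left(-237\right)^{2} = 56169$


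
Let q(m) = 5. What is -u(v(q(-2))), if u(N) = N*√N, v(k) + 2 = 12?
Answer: -10*√10 ≈ -31.623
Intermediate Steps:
v(k) = 10 (v(k) = -2 + 12 = 10)
u(N) = N^(3/2)
-u(v(q(-2))) = -10^(3/2) = -10*√10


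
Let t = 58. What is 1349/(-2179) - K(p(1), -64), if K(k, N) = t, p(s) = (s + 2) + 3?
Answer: -127731/2179 ≈ -58.619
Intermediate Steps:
p(s) = 5 + s (p(s) = (2 + s) + 3 = 5 + s)
K(k, N) = 58
1349/(-2179) - K(p(1), -64) = 1349/(-2179) - 1*58 = 1349*(-1/2179) - 58 = -1349/2179 - 58 = -127731/2179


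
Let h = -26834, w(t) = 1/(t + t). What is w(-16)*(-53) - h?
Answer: 858741/32 ≈ 26836.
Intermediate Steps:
w(t) = 1/(2*t)
w(-16)*(-53) - h = ((½)/(-16))*(-53) - 1*(-26834) = ((½)*(-1/16))*(-53) + 26834 = -1/32*(-53) + 26834 = 53/32 + 26834 = 858741/32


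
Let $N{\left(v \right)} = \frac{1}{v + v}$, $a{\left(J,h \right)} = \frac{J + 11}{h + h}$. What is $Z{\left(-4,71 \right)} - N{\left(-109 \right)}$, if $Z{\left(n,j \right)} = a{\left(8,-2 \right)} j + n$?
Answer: $- \frac{148783}{436} \approx -341.25$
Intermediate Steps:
$a{\left(J,h \right)} = \frac{11 + J}{2 h}$
$N{\left(v \right)} = \frac{1}{2 v}$
$Z{\left(n,j \right)} = n - \frac{19 j}{4}$ ($Z{\left(n,j \right)} = \frac{11 + 8}{2 \left(-2\right)} j + n = \frac{1}{2} \left(- \frac{1}{2}\right) 19 j + n = - \frac{19 j}{4} + n = n - \frac{19 j}{4}$)
$Z{\left(-4,71 \right)} - N{\left(-109 \right)} = \left(-4 - \frac{1349}{4}\right) - \frac{1}{2 \left(-109\right)} = \left(-4 - \frac{1349}{4}\right) - \frac{1}{2} \left(- \frac{1}{109}\right) = - \frac{1365}{4} - - \frac{1}{218} = - \frac{1365}{4} + \frac{1}{218} = - \frac{148783}{436}$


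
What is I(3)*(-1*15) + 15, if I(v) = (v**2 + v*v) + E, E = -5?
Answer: -180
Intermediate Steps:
I(v) = -5 + 2*v**2 (I(v) = (v**2 + v*v) - 5 = (v**2 + v**2) - 5 = 2*v**2 - 5 = -5 + 2*v**2)
I(3)*(-1*15) + 15 = (-5 + 2*3**2)*(-1*15) + 15 = (-5 + 2*9)*(-15) + 15 = (-5 + 18)*(-15) + 15 = 13*(-15) + 15 = -195 + 15 = -180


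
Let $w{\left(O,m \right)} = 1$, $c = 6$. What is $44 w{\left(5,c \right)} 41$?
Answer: $1804$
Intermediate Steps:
$44 w{\left(5,c \right)} 41 = 44 \cdot 1 \cdot 41 = 44 \cdot 41 = 1804$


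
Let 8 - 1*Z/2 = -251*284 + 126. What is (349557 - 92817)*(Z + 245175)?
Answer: 99488547180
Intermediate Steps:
Z = 142332 (Z = 16 - 2*(-251*284 + 126) = 16 - 2*(-71284 + 126) = 16 - 2*(-71158) = 16 + 142316 = 142332)
(349557 - 92817)*(Z + 245175) = (349557 - 92817)*(142332 + 245175) = 256740*387507 = 99488547180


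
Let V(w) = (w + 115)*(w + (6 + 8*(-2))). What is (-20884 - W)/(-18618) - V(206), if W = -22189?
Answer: -13464039/214 ≈ -62916.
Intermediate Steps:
V(w) = (-10 + w)*(115 + w) (V(w) = (115 + w)*(w + (6 - 16)) = (115 + w)*(w - 10) = (115 + w)*(-10 + w) = (-10 + w)*(115 + w))
(-20884 - W)/(-18618) - V(206) = (-20884 - 1*(-22189))/(-18618) - (-1150 + 206² + 105*206) = (-20884 + 22189)*(-1/18618) - (-1150 + 42436 + 21630) = 1305*(-1/18618) - 1*62916 = -15/214 - 62916 = -13464039/214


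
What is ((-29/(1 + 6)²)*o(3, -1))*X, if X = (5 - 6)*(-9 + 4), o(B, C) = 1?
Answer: -145/49 ≈ -2.9592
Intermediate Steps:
X = 5 (X = -1*(-5) = 5)
((-29/(1 + 6)²)*o(3, -1))*X = (-29/(1 + 6)²*1)*5 = (-29/(7²)*1)*5 = (-29/49*1)*5 = (-29*1/49*1)*5 = -29/49*1*5 = -29/49*5 = -145/49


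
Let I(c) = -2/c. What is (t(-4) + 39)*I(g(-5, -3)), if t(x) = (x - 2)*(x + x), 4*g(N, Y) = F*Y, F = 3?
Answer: 232/3 ≈ 77.333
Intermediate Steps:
g(N, Y) = 3*Y/4 (g(N, Y) = (3*Y)/4 = 3*Y/4)
t(x) = 2*x*(-2 + x) (t(x) = (-2 + x)*(2*x) = 2*x*(-2 + x))
(t(-4) + 39)*I(g(-5, -3)) = (2*(-4)*(-2 - 4) + 39)*(-2/((¾)*(-3))) = (2*(-4)*(-6) + 39)*(-2/(-9/4)) = (48 + 39)*(-2*(-4/9)) = 87*(8/9) = 232/3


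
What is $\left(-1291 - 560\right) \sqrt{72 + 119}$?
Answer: $- 1851 \sqrt{191} \approx -25581.0$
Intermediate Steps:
$\left(-1291 - 560\right) \sqrt{72 + 119} = - 1851 \sqrt{191}$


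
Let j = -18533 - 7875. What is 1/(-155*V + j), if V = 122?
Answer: -1/45318 ≈ -2.2066e-5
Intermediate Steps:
j = -26408
1/(-155*V + j) = 1/(-155*122 - 26408) = 1/(-18910 - 26408) = 1/(-45318) = -1/45318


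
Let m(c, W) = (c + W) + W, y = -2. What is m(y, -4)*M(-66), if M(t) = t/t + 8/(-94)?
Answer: -430/47 ≈ -9.1489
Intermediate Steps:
m(c, W) = c + 2*W (m(c, W) = (W + c) + W = c + 2*W)
M(t) = 43/47 (M(t) = 1 + 8*(-1/94) = 1 - 4/47 = 43/47)
m(y, -4)*M(-66) = (-2 + 2*(-4))*(43/47) = (-2 - 8)*(43/47) = -10*43/47 = -430/47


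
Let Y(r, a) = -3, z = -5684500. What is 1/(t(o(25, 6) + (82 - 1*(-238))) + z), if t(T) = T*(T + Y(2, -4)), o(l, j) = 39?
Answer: -1/5556696 ≈ -1.7996e-7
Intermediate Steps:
t(T) = T*(-3 + T) (t(T) = T*(T - 3) = T*(-3 + T))
1/(t(o(25, 6) + (82 - 1*(-238))) + z) = 1/((39 + (82 - 1*(-238)))*(-3 + (39 + (82 - 1*(-238)))) - 5684500) = 1/((39 + (82 + 238))*(-3 + (39 + (82 + 238))) - 5684500) = 1/((39 + 320)*(-3 + (39 + 320)) - 5684500) = 1/(359*(-3 + 359) - 5684500) = 1/(359*356 - 5684500) = 1/(127804 - 5684500) = 1/(-5556696) = -1/5556696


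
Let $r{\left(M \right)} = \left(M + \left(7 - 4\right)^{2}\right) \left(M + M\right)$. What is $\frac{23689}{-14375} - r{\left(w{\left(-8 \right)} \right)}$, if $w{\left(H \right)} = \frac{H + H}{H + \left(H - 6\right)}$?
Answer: $- \frac{27476369}{1739375} \approx -15.797$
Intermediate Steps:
$w{\left(H \right)} = \frac{2 H}{-6 + 2 H}$ ($w{\left(H \right)} = \frac{2 H}{H + \left(-6 + H\right)} = \frac{2 H}{-6 + 2 H}$)
$r{\left(M \right)} = 2 M \left(9 + M\right)$ ($r{\left(M \right)} = \left(M + 3^{2}\right) 2 M = \left(M + 9\right) 2 M = \left(9 + M\right) 2 M = 2 M \left(9 + M\right)$)
$\frac{23689}{-14375} - r{\left(w{\left(-8 \right)} \right)} = \frac{23689}{-14375} - 2 \left(- \frac{8}{-3 - 8}\right) \left(9 - \frac{8}{-3 - 8}\right) = 23689 \left(- \frac{1}{14375}\right) - 2 \left(- \frac{8}{-11}\right) \left(9 - \frac{8}{-11}\right) = - \frac{23689}{14375} - 2 \left(\left(-8\right) \left(- \frac{1}{11}\right)\right) \left(9 - - \frac{8}{11}\right) = - \frac{23689}{14375} - 2 \cdot \frac{8}{11} \left(9 + \frac{8}{11}\right) = - \frac{23689}{14375} - 2 \cdot \frac{8}{11} \cdot \frac{107}{11} = - \frac{23689}{14375} - \frac{1712}{121} = - \frac{27476369}{1739375}$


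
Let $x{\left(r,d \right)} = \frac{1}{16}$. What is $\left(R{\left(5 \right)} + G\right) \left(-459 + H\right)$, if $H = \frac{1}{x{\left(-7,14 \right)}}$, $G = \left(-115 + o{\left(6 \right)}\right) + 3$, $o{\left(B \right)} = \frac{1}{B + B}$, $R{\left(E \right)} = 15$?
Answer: $\frac{515209}{12} \approx 42934.0$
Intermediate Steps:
$x{\left(r,d \right)} = \frac{1}{16}$
$o{\left(B \right)} = \frac{1}{2 B}$
$G = - \frac{1343}{12}$ ($G = \left(-115 + \frac{1}{2 \cdot 6}\right) + 3 = \left(-115 + \frac{1}{2} \cdot \frac{1}{6}\right) + 3 = \left(-115 + \frac{1}{12}\right) + 3 = - \frac{1379}{12} + 3 = - \frac{1343}{12} \approx -111.92$)
$H = 16$ ($H = \frac{1}{\frac{1}{16}} = 16$)
$\left(R{\left(5 \right)} + G\right) \left(-459 + H\right) = \left(15 - \frac{1343}{12}\right) \left(-459 + 16\right) = \left(- \frac{1163}{12}\right) \left(-443\right) = \frac{515209}{12}$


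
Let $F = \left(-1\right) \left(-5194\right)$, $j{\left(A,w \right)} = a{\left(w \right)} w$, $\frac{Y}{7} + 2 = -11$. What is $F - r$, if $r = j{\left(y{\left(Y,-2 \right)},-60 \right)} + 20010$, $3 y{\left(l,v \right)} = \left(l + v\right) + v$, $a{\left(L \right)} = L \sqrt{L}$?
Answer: $-14816 - 7200 i \sqrt{15} \approx -14816.0 - 27885.0 i$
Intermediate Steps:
$Y = -91$ ($Y = -14 + 7 \left(-11\right) = -14 - 77 = -91$)
$a{\left(L \right)} = L^{\frac{3}{2}}$
$y{\left(l,v \right)} = \frac{l}{3} + \frac{2 v}{3}$ ($y{\left(l,v \right)} = \frac{\left(l + v\right) + v}{3} = \frac{l + 2 v}{3} = \frac{l}{3} + \frac{2 v}{3}$)
$j{\left(A,w \right)} = w^{\frac{5}{2}}$ ($j{\left(A,w \right)} = w^{\frac{3}{2}} w = w^{\frac{5}{2}}$)
$r = 20010 + 7200 i \sqrt{15}$ ($r = \left(-60\right)^{\frac{5}{2}} + 20010 = 7200 i \sqrt{15} + 20010 = 20010 + 7200 i \sqrt{15} \approx 20010.0 + 27885.0 i$)
$F = 5194$
$F - r = 5194 - \left(20010 + 7200 i \sqrt{15}\right) = -14816 - 7200 i \sqrt{15}$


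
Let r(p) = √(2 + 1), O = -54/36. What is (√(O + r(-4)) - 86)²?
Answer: (172 - √2*√(-3 + 2*√3))²/4 ≈ 7313.4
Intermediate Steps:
O = -3/2 (O = -54*1/36 = -3/2 ≈ -1.5000)
r(p) = √3
(√(O + r(-4)) - 86)² = (√(-3/2 + √3) - 86)² = (-86 + √(-3/2 + √3))²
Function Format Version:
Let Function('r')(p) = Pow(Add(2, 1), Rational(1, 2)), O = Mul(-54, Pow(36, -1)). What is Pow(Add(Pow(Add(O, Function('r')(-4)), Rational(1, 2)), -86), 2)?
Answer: Mul(Rational(1, 4), Pow(Add(172, Mul(-1, Pow(2, Rational(1, 2)), Pow(Add(-3, Mul(2, Pow(3, Rational(1, 2)))), Rational(1, 2)))), 2)) ≈ 7313.4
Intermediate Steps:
O = Rational(-3, 2) (O = Mul(-54, Rational(1, 36)) = Rational(-3, 2) ≈ -1.5000)
Function('r')(p) = Pow(3, Rational(1, 2))
Pow(Add(Pow(Add(O, Function('r')(-4)), Rational(1, 2)), -86), 2) = Pow(Add(Pow(Add(Rational(-3, 2), Pow(3, Rational(1, 2))), Rational(1, 2)), -86), 2) = Pow(Add(-86, Pow(Add(Rational(-3, 2), Pow(3, Rational(1, 2))), Rational(1, 2))), 2)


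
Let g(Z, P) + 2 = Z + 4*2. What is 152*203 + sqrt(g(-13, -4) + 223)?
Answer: 30856 + 6*sqrt(6) ≈ 30871.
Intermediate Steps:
g(Z, P) = 6 + Z (g(Z, P) = -2 + (Z + 4*2) = -2 + (Z + 8) = -2 + (8 + Z) = 6 + Z)
152*203 + sqrt(g(-13, -4) + 223) = 152*203 + sqrt((6 - 13) + 223) = 30856 + sqrt(-7 + 223) = 30856 + sqrt(216) = 30856 + 6*sqrt(6)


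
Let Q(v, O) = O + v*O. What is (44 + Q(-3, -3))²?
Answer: 2500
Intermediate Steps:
Q(v, O) = O + O*v
(44 + Q(-3, -3))² = (44 - 3*(1 - 3))² = (44 - 3*(-2))² = (44 + 6)² = 50² = 2500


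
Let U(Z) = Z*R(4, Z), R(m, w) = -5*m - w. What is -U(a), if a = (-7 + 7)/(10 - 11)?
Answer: 0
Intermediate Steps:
a = 0 (a = 0/(-1) = 0*(-1) = 0)
R(m, w) = -w - 5*m
U(Z) = Z*(-20 - Z) (U(Z) = Z*(-Z - 5*4) = Z*(-Z - 20) = Z*(-20 - Z))
-U(a) = -(-1)*0*(20 + 0) = -(-1)*0*20 = -1*0 = 0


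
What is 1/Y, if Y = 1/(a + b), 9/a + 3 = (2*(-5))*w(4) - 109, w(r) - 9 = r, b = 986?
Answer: 238603/242 ≈ 985.96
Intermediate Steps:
w(r) = 9 + r
a = -9/242 (a = 9/(-3 + ((2*(-5))*(9 + 4) - 109)) = 9/(-3 + (-10*13 - 109)) = 9/(-3 + (-130 - 109)) = 9/(-3 - 239) = 9/(-242) = 9*(-1/242) = -9/242 ≈ -0.037190)
Y = 242/238603 (Y = 1/(-9/242 + 986) = 1/(238603/242) = 242/238603 ≈ 0.0010142)
1/Y = 1/(242/238603) = 238603/242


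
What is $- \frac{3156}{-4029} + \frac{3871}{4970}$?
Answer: $\frac{1489599}{953530} \approx 1.5622$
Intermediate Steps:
$- \frac{3156}{-4029} + \frac{3871}{4970} = \left(-3156\right) \left(- \frac{1}{4029}\right) + 3871 \cdot \frac{1}{4970} = \frac{1052}{1343} + \frac{553}{710} = \frac{1489599}{953530}$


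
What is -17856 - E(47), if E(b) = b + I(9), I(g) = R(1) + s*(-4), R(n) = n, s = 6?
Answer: -17880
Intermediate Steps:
I(g) = -23 (I(g) = 1 + 6*(-4) = 1 - 24 = -23)
E(b) = -23 + b (E(b) = b - 23 = -23 + b)
-17856 - E(47) = -17856 - (-23 + 47) = -17856 - 1*24 = -17856 - 24 = -17880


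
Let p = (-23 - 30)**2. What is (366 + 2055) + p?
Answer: 5230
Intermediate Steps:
p = 2809 (p = (-53)**2 = 2809)
(366 + 2055) + p = (366 + 2055) + 2809 = 2421 + 2809 = 5230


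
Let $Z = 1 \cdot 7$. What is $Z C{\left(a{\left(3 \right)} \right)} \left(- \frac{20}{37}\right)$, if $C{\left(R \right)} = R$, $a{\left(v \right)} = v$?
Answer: $- \frac{420}{37} \approx -11.351$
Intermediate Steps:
$Z = 7$
$Z C{\left(a{\left(3 \right)} \right)} \left(- \frac{20}{37}\right) = 7 \cdot 3 \left(- \frac{20}{37}\right) = 21 \left(\left(-20\right) \frac{1}{37}\right) = 21 \left(- \frac{20}{37}\right) = - \frac{420}{37}$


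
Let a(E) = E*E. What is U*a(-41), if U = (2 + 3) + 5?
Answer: 16810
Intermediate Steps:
a(E) = E**2
U = 10 (U = 5 + 5 = 10)
U*a(-41) = 10*(-41)**2 = 10*1681 = 16810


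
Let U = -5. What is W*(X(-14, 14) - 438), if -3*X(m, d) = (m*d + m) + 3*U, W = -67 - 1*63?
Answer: 47190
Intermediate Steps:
W = -130 (W = -67 - 63 = -130)
X(m, d) = 5 - m/3 - d*m/3 (X(m, d) = -((m*d + m) + 3*(-5))/3 = -((d*m + m) - 15)/3 = -((m + d*m) - 15)/3 = -(-15 + m + d*m)/3 = 5 - m/3 - d*m/3)
W*(X(-14, 14) - 438) = -130*((5 - ⅓*(-14) - ⅓*14*(-14)) - 438) = -130*((5 + 14/3 + 196/3) - 438) = -130*(75 - 438) = -130*(-363) = 47190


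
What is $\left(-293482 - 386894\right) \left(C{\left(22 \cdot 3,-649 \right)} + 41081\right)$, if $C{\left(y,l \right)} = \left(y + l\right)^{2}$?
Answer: $-259202844720$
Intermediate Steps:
$C{\left(y,l \right)} = \left(l + y\right)^{2}$
$\left(-293482 - 386894\right) \left(C{\left(22 \cdot 3,-649 \right)} + 41081\right) = \left(-293482 - 386894\right) \left(\left(-649 + 22 \cdot 3\right)^{2} + 41081\right) = - 680376 \left(\left(-649 + 66\right)^{2} + 41081\right) = - 680376 \left(\left(-583\right)^{2} + 41081\right) = - 680376 \left(339889 + 41081\right) = \left(-680376\right) 380970 = -259202844720$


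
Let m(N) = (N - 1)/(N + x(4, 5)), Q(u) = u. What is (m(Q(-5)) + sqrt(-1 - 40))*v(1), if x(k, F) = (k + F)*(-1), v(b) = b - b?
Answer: 0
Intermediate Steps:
v(b) = 0
x(k, F) = -F - k (x(k, F) = (F + k)*(-1) = -F - k)
m(N) = (-1 + N)/(-9 + N) (m(N) = (N - 1)/(N + (-1*5 - 1*4)) = (-1 + N)/(N + (-5 - 4)) = (-1 + N)/(N - 9) = (-1 + N)/(-9 + N))
(m(Q(-5)) + sqrt(-1 - 40))*v(1) = ((-1 - 5)/(-9 - 5) + sqrt(-1 - 40))*0 = (-6/(-14) + sqrt(-41))*0 = (-1/14*(-6) + I*sqrt(41))*0 = (3/7 + I*sqrt(41))*0 = 0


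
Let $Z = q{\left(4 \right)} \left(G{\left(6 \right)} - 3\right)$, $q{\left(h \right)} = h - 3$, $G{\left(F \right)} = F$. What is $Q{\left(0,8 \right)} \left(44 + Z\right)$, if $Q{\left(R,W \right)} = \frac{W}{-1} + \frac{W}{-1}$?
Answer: $-752$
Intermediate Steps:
$q{\left(h \right)} = -3 + h$
$Q{\left(R,W \right)} = - 2 W$ ($Q{\left(R,W \right)} = W \left(-1\right) + W \left(-1\right) = - W - W = - 2 W$)
$Z = 3$ ($Z = \left(-3 + 4\right) \left(6 - 3\right) = 1 \cdot 3 = 3$)
$Q{\left(0,8 \right)} \left(44 + Z\right) = \left(-2\right) 8 \left(44 + 3\right) = \left(-16\right) 47 = -752$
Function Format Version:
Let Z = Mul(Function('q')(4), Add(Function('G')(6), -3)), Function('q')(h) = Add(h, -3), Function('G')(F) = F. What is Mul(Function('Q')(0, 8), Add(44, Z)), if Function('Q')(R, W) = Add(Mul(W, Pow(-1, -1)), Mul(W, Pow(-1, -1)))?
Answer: -752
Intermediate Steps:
Function('q')(h) = Add(-3, h)
Function('Q')(R, W) = Mul(-2, W) (Function('Q')(R, W) = Add(Mul(W, -1), Mul(W, -1)) = Add(Mul(-1, W), Mul(-1, W)) = Mul(-2, W))
Z = 3 (Z = Mul(Add(-3, 4), Add(6, -3)) = Mul(1, 3) = 3)
Mul(Function('Q')(0, 8), Add(44, Z)) = Mul(Mul(-2, 8), Add(44, 3)) = Mul(-16, 47) = -752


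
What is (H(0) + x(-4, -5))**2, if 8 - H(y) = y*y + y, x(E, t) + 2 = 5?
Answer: 121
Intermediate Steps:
x(E, t) = 3 (x(E, t) = -2 + 5 = 3)
H(y) = 8 - y - y**2 (H(y) = 8 - (y*y + y) = 8 - (y**2 + y) = 8 - (y + y**2) = 8 + (-y - y**2) = 8 - y - y**2)
(H(0) + x(-4, -5))**2 = ((8 - 1*0 - 1*0**2) + 3)**2 = ((8 + 0 - 1*0) + 3)**2 = ((8 + 0 + 0) + 3)**2 = (8 + 3)**2 = 11**2 = 121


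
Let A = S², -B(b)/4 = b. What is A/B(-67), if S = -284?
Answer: 20164/67 ≈ 300.96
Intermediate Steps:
B(b) = -4*b
A = 80656 (A = (-284)² = 80656)
A/B(-67) = 80656/((-4*(-67))) = 80656/268 = 80656*(1/268) = 20164/67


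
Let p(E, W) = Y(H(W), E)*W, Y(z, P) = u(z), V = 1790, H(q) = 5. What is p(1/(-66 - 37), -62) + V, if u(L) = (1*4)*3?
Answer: 1046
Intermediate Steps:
u(L) = 12 (u(L) = 4*3 = 12)
Y(z, P) = 12
p(E, W) = 12*W
p(1/(-66 - 37), -62) + V = 12*(-62) + 1790 = -744 + 1790 = 1046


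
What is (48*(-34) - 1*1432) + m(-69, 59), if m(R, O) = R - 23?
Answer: -3156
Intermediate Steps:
m(R, O) = -23 + R
(48*(-34) - 1*1432) + m(-69, 59) = (48*(-34) - 1*1432) + (-23 - 69) = (-1632 - 1432) - 92 = -3064 - 92 = -3156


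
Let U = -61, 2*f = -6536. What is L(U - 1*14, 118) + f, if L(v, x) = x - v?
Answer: -3075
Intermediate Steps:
f = -3268 (f = (½)*(-6536) = -3268)
L(U - 1*14, 118) + f = (118 - (-61 - 1*14)) - 3268 = (118 - (-61 - 14)) - 3268 = (118 - 1*(-75)) - 3268 = (118 + 75) - 3268 = 193 - 3268 = -3075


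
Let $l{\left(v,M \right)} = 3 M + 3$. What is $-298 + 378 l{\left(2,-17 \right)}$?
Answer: $-18442$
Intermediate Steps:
$l{\left(v,M \right)} = 3 + 3 M$
$-298 + 378 l{\left(2,-17 \right)} = -298 + 378 \left(3 + 3 \left(-17\right)\right) = -298 + 378 \left(3 - 51\right) = -298 + 378 \left(-48\right) = -298 - 18144 = -18442$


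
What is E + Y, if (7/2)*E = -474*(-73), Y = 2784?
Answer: 88692/7 ≈ 12670.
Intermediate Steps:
E = 69204/7 (E = 2*(-474*(-73))/7 = (2/7)*34602 = 69204/7 ≈ 9886.3)
E + Y = 69204/7 + 2784 = 88692/7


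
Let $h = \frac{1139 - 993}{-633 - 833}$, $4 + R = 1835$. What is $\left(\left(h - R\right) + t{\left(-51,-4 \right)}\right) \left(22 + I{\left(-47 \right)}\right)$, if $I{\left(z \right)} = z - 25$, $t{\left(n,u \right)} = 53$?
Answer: $\frac{65167350}{733} \approx 88905.0$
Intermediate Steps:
$R = 1831$ ($R = -4 + 1835 = 1831$)
$I{\left(z \right)} = -25 + z$
$h = - \frac{73}{733}$ ($h = \frac{146}{-1466} = 146 \left(- \frac{1}{1466}\right) = - \frac{73}{733} \approx -0.099591$)
$\left(\left(h - R\right) + t{\left(-51,-4 \right)}\right) \left(22 + I{\left(-47 \right)}\right) = \left(\left(- \frac{73}{733} - 1831\right) + 53\right) \left(22 - 72\right) = \left(- \frac{1342196}{733} + 53\right) \left(-50\right) = \left(- \frac{1303347}{733}\right) \left(-50\right) = \frac{65167350}{733}$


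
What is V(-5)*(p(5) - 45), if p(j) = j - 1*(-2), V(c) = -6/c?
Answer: -228/5 ≈ -45.600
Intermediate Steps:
p(j) = 2 + j (p(j) = j + 2 = 2 + j)
V(-5)*(p(5) - 45) = (-6/(-5))*((2 + 5) - 45) = (-6*(-⅕))*(7 - 45) = (6/5)*(-38) = -228/5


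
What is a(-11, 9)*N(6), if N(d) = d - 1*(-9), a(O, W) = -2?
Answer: -30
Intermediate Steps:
N(d) = 9 + d (N(d) = d + 9 = 9 + d)
a(-11, 9)*N(6) = -2*(9 + 6) = -2*15 = -30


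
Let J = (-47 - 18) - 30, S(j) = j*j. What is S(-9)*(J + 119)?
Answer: 1944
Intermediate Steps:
S(j) = j²
J = -95 (J = -65 - 30 = -95)
S(-9)*(J + 119) = (-9)²*(-95 + 119) = 81*24 = 1944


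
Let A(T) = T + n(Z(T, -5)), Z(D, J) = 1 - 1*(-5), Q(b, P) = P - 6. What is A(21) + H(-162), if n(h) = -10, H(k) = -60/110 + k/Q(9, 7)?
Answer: -1667/11 ≈ -151.55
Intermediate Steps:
Q(b, P) = -6 + P
Z(D, J) = 6 (Z(D, J) = 1 + 5 = 6)
H(k) = -6/11 + k (H(k) = -60/110 + k/(-6 + 7) = -60*1/110 + k/1 = -6/11 + k*1 = -6/11 + k)
A(T) = -10 + T (A(T) = T - 10 = -10 + T)
A(21) + H(-162) = (-10 + 21) + (-6/11 - 162) = 11 - 1788/11 = -1667/11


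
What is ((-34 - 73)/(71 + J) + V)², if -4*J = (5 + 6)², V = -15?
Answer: 8254129/26569 ≈ 310.67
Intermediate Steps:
J = -121/4 (J = -(5 + 6)²/4 = -¼*11² = -¼*121 = -121/4 ≈ -30.250)
((-34 - 73)/(71 + J) + V)² = ((-34 - 73)/(71 - 121/4) - 15)² = (-107/163/4 - 15)² = (-107*4/163 - 15)² = (-428/163 - 15)² = (-2873/163)² = 8254129/26569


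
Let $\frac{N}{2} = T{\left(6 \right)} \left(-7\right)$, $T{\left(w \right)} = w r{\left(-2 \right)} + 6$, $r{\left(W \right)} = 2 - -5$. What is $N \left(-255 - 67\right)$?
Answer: $216384$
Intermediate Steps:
$r{\left(W \right)} = 7$ ($r{\left(W \right)} = 2 + 5 = 7$)
$T{\left(w \right)} = 6 + 7 w$ ($T{\left(w \right)} = w 7 + 6 = 7 w + 6 = 6 + 7 w$)
$N = -672$ ($N = 2 \left(6 + 7 \cdot 6\right) \left(-7\right) = 2 \left(6 + 42\right) \left(-7\right) = 2 \cdot 48 \left(-7\right) = 2 \left(-336\right) = -672$)
$N \left(-255 - 67\right) = - 672 \left(-255 - 67\right) = \left(-672\right) \left(-322\right) = 216384$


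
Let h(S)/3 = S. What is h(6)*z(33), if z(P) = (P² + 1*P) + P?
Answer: 20790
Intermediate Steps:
h(S) = 3*S
z(P) = P² + 2*P (z(P) = (P² + P) + P = (P + P²) + P = P² + 2*P)
h(6)*z(33) = (3*6)*(33*(2 + 33)) = 18*(33*35) = 18*1155 = 20790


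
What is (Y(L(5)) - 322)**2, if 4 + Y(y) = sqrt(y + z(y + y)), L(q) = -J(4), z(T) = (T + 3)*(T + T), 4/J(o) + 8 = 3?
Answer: 2657288/25 - 1304*sqrt(97)/5 ≈ 1.0372e+5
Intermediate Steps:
J(o) = -4/5 (J(o) = 4/(-8 + 3) = 4/(-5) = 4*(-1/5) = -4/5)
z(T) = 2*T*(3 + T) (z(T) = (3 + T)*(2*T) = 2*T*(3 + T))
L(q) = 4/5 (L(q) = -1*(-4/5) = 4/5)
Y(y) = -4 + sqrt(y + 4*y*(3 + 2*y)) (Y(y) = -4 + sqrt(y + 2*(y + y)*(3 + (y + y))) = -4 + sqrt(y + 2*(2*y)*(3 + 2*y)) = -4 + sqrt(y + 4*y*(3 + 2*y)))
(Y(L(5)) - 322)**2 = ((-4 + sqrt(4*(13 + 8*(4/5))/5)) - 322)**2 = ((-4 + sqrt(4*(13 + 32/5)/5)) - 322)**2 = ((-4 + sqrt((4/5)*(97/5))) - 322)**2 = ((-4 + sqrt(388/25)) - 322)**2 = ((-4 + 2*sqrt(97)/5) - 322)**2 = (-326 + 2*sqrt(97)/5)**2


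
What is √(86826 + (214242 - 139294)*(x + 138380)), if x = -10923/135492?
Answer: √1322213454069372599/11291 ≈ 1.0184e+5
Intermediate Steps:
x = -3641/45164 (x = -10923*1/135492 = -3641/45164 ≈ -0.080617)
√(86826 + (214242 - 139294)*(x + 138380)) = √(86826 + (214242 - 139294)*(-3641/45164 + 138380)) = √(86826 + 74948*(6249790679/45164)) = √(86826 + 117102327952423/11291) = √(117103308304789/11291) = √1322213454069372599/11291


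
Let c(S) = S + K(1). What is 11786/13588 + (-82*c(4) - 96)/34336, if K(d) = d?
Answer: 49726071/58319696 ≈ 0.85265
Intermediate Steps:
c(S) = 1 + S (c(S) = S + 1 = 1 + S)
11786/13588 + (-82*c(4) - 96)/34336 = 11786/13588 + (-82*(1 + 4) - 96)/34336 = 11786*(1/13588) + (-82*5 - 96)*(1/34336) = 5893/6794 + (-410 - 96)*(1/34336) = 5893/6794 - 506*1/34336 = 5893/6794 - 253/17168 = 49726071/58319696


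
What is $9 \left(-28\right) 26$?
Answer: $-6552$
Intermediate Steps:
$9 \left(-28\right) 26 = \left(-252\right) 26 = -6552$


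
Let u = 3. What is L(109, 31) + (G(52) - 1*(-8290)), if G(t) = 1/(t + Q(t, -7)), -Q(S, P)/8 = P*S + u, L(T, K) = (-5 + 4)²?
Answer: 24375541/2940 ≈ 8291.0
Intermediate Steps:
L(T, K) = 1 (L(T, K) = (-1)² = 1)
Q(S, P) = -24 - 8*P*S (Q(S, P) = -8*(P*S + 3) = -8*(3 + P*S) = -24 - 8*P*S)
G(t) = 1/(-24 + 57*t) (G(t) = 1/(t + (-24 - 8*(-7)*t)) = 1/(t + (-24 + 56*t)) = 1/(-24 + 57*t))
L(109, 31) + (G(52) - 1*(-8290)) = 1 + (1/(3*(-8 + 19*52)) - 1*(-8290)) = 1 + (1/(3*(-8 + 988)) + 8290) = 1 + ((⅓)/980 + 8290) = 1 + ((⅓)*(1/980) + 8290) = 1 + (1/2940 + 8290) = 1 + 24372601/2940 = 24375541/2940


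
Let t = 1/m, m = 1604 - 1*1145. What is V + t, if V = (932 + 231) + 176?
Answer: 614602/459 ≈ 1339.0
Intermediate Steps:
V = 1339 (V = 1163 + 176 = 1339)
m = 459 (m = 1604 - 1145 = 459)
t = 1/459 ≈ 0.0021787
V + t = 1339 + 1/459 = 614602/459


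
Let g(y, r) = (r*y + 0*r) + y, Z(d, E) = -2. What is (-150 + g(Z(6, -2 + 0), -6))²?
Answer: 19600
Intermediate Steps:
g(y, r) = y + r*y (g(y, r) = (r*y + 0) + y = r*y + y = y + r*y)
(-150 + g(Z(6, -2 + 0), -6))² = (-150 - 2*(1 - 6))² = (-150 - 2*(-5))² = (-150 + 10)² = (-140)² = 19600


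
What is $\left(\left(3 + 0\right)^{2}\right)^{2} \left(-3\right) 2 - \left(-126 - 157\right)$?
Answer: $-203$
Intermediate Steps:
$\left(\left(3 + 0\right)^{2}\right)^{2} \left(-3\right) 2 - \left(-126 - 157\right) = \left(3^{2}\right)^{2} \left(-3\right) 2 - \left(-126 - 157\right) = 9^{2} \left(-3\right) 2 - -283 = 81 \left(-3\right) 2 + 283 = \left(-243\right) 2 + 283 = -486 + 283 = -203$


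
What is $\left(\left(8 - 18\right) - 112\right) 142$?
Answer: $-17324$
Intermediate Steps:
$\left(\left(8 - 18\right) - 112\right) 142 = \left(-10 - 112\right) 142 = \left(-122\right) 142 = -17324$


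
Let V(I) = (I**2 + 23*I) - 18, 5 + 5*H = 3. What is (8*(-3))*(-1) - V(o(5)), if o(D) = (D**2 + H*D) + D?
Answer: -1386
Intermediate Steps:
H = -2/5 (H = -1 + (1/5)*3 = -1 + 3/5 = -2/5 ≈ -0.40000)
o(D) = D**2 + 3*D/5 (o(D) = (D**2 - 2*D/5) + D = D**2 + 3*D/5)
V(I) = -18 + I**2 + 23*I
(8*(-3))*(-1) - V(o(5)) = (8*(-3))*(-1) - (-18 + ((1/5)*5*(3 + 5*5))**2 + 23*((1/5)*5*(3 + 5*5))) = -24*(-1) - (-18 + ((1/5)*5*(3 + 25))**2 + 23*((1/5)*5*(3 + 25))) = 24 - (-18 + ((1/5)*5*28)**2 + 23*((1/5)*5*28)) = 24 - (-18 + 28**2 + 23*28) = 24 - (-18 + 784 + 644) = 24 - 1*1410 = 24 - 1410 = -1386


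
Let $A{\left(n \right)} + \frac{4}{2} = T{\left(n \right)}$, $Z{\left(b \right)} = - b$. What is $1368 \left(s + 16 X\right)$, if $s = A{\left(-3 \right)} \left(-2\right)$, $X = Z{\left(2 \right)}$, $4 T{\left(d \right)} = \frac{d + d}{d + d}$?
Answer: $-38988$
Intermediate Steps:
$T{\left(d \right)} = \frac{1}{4}$ ($T{\left(d \right)} = \frac{\left(d + d\right) \frac{1}{d + d}}{4} = \frac{2 d \frac{1}{2 d}}{4} = \frac{1}{4} \cdot 1 = \frac{1}{4}$)
$X = -2$ ($X = \left(-1\right) 2 = -2$)
$A{\left(n \right)} = - \frac{7}{4}$ ($A{\left(n \right)} = -2 + \frac{1}{4} = - \frac{7}{4}$)
$s = \frac{7}{2}$ ($s = \left(- \frac{7}{4}\right) \left(-2\right) = \frac{7}{2} \approx 3.5$)
$1368 \left(s + 16 X\right) = 1368 \left(\frac{7}{2} + 16 \left(-2\right)\right) = 1368 \left(\frac{7}{2} - 32\right) = 1368 \left(- \frac{57}{2}\right) = -38988$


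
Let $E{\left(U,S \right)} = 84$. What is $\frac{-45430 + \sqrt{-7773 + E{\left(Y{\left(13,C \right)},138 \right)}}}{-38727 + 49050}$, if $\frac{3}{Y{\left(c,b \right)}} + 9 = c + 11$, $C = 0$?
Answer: $- \frac{45430}{10323} + \frac{i \sqrt{7689}}{10323} \approx -4.4009 + 0.0084943 i$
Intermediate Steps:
$Y{\left(c,b \right)} = \frac{3}{2 + c}$ ($Y{\left(c,b \right)} = \frac{3}{-9 + \left(c + 11\right)} = \frac{3}{-9 + \left(11 + c\right)} = \frac{3}{2 + c}$)
$\frac{-45430 + \sqrt{-7773 + E{\left(Y{\left(13,C \right)},138 \right)}}}{-38727 + 49050} = \frac{-45430 + \sqrt{-7773 + 84}}{-38727 + 49050} = \frac{-45430 + \sqrt{-7689}}{10323} = \left(-45430 + i \sqrt{7689}\right) \frac{1}{10323} = - \frac{45430}{10323} + \frac{i \sqrt{7689}}{10323}$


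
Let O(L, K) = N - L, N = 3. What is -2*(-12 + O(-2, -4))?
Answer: 14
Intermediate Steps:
O(L, K) = 3 - L
-2*(-12 + O(-2, -4)) = -2*(-12 + (3 - 1*(-2))) = -2*(-12 + (3 + 2)) = -2*(-12 + 5) = -2*(-7) = 14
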